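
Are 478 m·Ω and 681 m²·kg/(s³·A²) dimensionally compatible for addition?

No

Work out the base dimensions of each:
  478 m·Ω:  Ω·m = V·A⁻¹·m = kg·m³·s⁻³·A⁻²
  681 m²·kg/(s³·A²):  kg·m²·s⁻³·A⁻²
kg·m³·s⁻³·A⁻² ≠ kg·m²·s⁻³·A⁻², so they cannot be added.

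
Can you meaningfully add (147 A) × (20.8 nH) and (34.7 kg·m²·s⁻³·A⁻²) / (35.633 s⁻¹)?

Expand each in SI base units:
  (147 A) × (20.8 nH):  [A] · [kg·m²·s⁻²·A⁻²] = kg·m²·s⁻²·A⁻¹
  (34.7 kg·m²·s⁻³·A⁻²) / (35.633 s⁻¹):  [kg·m²·s⁻³·A⁻²] / [s⁻¹] = kg·m²·s⁻²·A⁻²
kg·m²·s⁻²·A⁻¹ ≠ kg·m²·s⁻²·A⁻², so they cannot be added.

No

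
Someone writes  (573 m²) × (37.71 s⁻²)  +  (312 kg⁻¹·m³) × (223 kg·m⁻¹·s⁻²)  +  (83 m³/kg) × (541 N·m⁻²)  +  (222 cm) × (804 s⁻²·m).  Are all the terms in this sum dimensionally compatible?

Yes

Expand each in SI base units:
  (573 m²) × (37.71 s⁻²):  [m²] · [s⁻²] = m²·s⁻²
  (312 kg⁻¹·m³) × (223 kg·m⁻¹·s⁻²):  [kg⁻¹·m³] · [kg·m⁻¹·s⁻²] = m²·s⁻²
  (83 m³/kg) × (541 N·m⁻²):  [kg⁻¹·m³] · [kg·m⁻¹·s⁻²] = m²·s⁻²
  (222 cm) × (804 s⁻²·m):  [m] · [m·s⁻²] = m²·s⁻²
Every term reduces to m²·s⁻².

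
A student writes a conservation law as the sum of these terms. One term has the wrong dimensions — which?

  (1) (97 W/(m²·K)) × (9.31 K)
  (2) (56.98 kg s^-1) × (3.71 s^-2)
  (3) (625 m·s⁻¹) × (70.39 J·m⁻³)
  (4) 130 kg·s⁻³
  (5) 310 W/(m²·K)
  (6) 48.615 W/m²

Dimensions:
  (1) [kg·s⁻³·K⁻¹] · [K] = kg·s⁻³
  (2) [kg·s⁻¹] · [s⁻²] = kg·s⁻³
  (3) [m·s⁻¹] · [kg·m⁻¹·s⁻²] = kg·s⁻³
  (4) kg·s⁻³
  (5) W·m⁻²·K⁻¹ = J·s⁻¹·m⁻²·K⁻¹ = kg·s⁻³·K⁻¹
  (6) W·m⁻² = J·s⁻¹·m⁻² = kg·s⁻³
All reduce to kg·s⁻³ except (5), which is kg·s⁻³·K⁻¹.

(5)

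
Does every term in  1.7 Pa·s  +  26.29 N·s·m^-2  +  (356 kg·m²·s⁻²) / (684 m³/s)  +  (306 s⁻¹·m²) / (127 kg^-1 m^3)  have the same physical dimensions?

Expand each in SI base units:
  1.7 Pa·s:  Pa·s = N·m⁻²·s = kg·m⁻¹·s⁻¹
  26.29 N·s·m^-2:  N·s·m⁻² = kg·m·s⁻²·s·m⁻² = kg·m⁻¹·s⁻¹
  (356 kg·m²·s⁻²) / (684 m³/s):  [kg·m²·s⁻²] / [m³·s⁻¹] = kg·m⁻¹·s⁻¹
  (306 s⁻¹·m²) / (127 kg^-1 m^3):  [m²·s⁻¹] / [kg⁻¹·m³] = kg·m⁻¹·s⁻¹
Every term reduces to kg·m⁻¹·s⁻¹.

Yes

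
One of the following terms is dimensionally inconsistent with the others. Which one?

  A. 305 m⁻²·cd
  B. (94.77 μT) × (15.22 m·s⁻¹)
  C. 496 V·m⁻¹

A.

Work out the base dimensions of each:
  A. m⁻²·cd
  B. [kg·s⁻²·A⁻¹] · [m·s⁻¹] = kg·m·s⁻³·A⁻¹
  C. V·m⁻¹ = J·C⁻¹·m⁻¹ = kg·m·s⁻³·A⁻¹
All reduce to kg·m·s⁻³·A⁻¹ except A., which is m⁻²·cd.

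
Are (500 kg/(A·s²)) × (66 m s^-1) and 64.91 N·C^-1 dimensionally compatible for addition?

Yes

Work out the base dimensions of each:
  (500 kg/(A·s²)) × (66 m s^-1):  [kg·s⁻²·A⁻¹] · [m·s⁻¹] = kg·m·s⁻³·A⁻¹
  64.91 N·C^-1:  N·C⁻¹ = kg·m·s⁻²·(s·A)⁻¹ = kg·m·s⁻³·A⁻¹
Both are kg·m·s⁻³·A⁻¹, so they have the same dimensions and can be added.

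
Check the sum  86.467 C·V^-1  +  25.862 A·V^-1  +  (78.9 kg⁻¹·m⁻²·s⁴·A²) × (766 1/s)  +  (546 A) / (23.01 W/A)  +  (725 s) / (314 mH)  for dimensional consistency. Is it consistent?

No

In SI base units:
  86.467 C·V^-1:  C·V⁻¹ = s·A·(J·C⁻¹)⁻¹ = kg⁻¹·m⁻²·s⁴·A²
  25.862 A·V^-1:  A·V⁻¹ = A·(J·C⁻¹)⁻¹ = kg⁻¹·m⁻²·s³·A²
  (78.9 kg⁻¹·m⁻²·s⁴·A²) × (766 1/s):  [kg⁻¹·m⁻²·s⁴·A²] · [s⁻¹] = kg⁻¹·m⁻²·s³·A²
  (546 A) / (23.01 W/A):  [A] / [kg·m²·s⁻³·A⁻¹] = kg⁻¹·m⁻²·s³·A²
  (725 s) / (314 mH):  [s] / [kg·m²·s⁻²·A⁻²] = kg⁻¹·m⁻²·s³·A²
The terms do not share a single dimension (kg⁻¹·m⁻²·s³·A² vs kg⁻¹·m⁻²·s⁴·A²).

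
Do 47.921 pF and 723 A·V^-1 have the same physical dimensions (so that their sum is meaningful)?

No

Reduce each to base SI dimensions:
  47.921 pF:  F = C·V⁻¹ = kg⁻¹·m⁻²·s⁴·A²
  723 A·V^-1:  A·V⁻¹ = A·(J·C⁻¹)⁻¹ = kg⁻¹·m⁻²·s³·A²
kg⁻¹·m⁻²·s⁴·A² ≠ kg⁻¹·m⁻²·s³·A², so they cannot be added.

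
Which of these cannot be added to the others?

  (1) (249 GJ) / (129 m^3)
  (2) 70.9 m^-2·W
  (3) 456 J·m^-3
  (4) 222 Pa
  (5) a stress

(2)

Work out the base dimensions of each:
  (1) [kg·m²·s⁻²] / [m³] = kg·m⁻¹·s⁻²
  (2) W·m⁻² = J·s⁻¹·m⁻² = kg·s⁻³
  (3) J·m⁻³ = N·m·m⁻³ = kg·m⁻¹·s⁻²
  (4) Pa = N·m⁻² = kg·m⁻¹·s⁻²
  (5) [stress] = kg·m⁻¹·s⁻²
All reduce to kg·m⁻¹·s⁻² except (2), which is kg·s⁻³.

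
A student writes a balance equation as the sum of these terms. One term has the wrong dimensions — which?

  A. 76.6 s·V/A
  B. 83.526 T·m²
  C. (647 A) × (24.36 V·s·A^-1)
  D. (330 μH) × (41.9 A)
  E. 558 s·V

Reduce each to base SI dimensions:
  A. V·s·A⁻¹ = J·C⁻¹·s·A⁻¹ = kg·m²·s⁻²·A⁻²
  B. T·m² = Wb·m⁻²·m² = kg·m²·s⁻²·A⁻¹
  C. [A] · [kg·m²·s⁻²·A⁻²] = kg·m²·s⁻²·A⁻¹
  D. [kg·m²·s⁻²·A⁻²] · [A] = kg·m²·s⁻²·A⁻¹
  E. V·s = J·C⁻¹·s = kg·m²·s⁻²·A⁻¹
All reduce to kg·m²·s⁻²·A⁻¹ except A., which is kg·m²·s⁻²·A⁻².

A.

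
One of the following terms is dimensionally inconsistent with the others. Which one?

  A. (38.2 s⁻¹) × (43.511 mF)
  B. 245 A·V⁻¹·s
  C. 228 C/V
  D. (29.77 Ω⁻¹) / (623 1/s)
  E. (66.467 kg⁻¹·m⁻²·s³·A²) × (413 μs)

A.

Work out the base dimensions of each:
  A. [s⁻¹] · [kg⁻¹·m⁻²·s⁴·A²] = kg⁻¹·m⁻²·s³·A²
  B. A·s·V⁻¹ = A·s·(J·C⁻¹)⁻¹ = kg⁻¹·m⁻²·s⁴·A²
  C. C·V⁻¹ = s·A·(J·C⁻¹)⁻¹ = kg⁻¹·m⁻²·s⁴·A²
  D. [kg⁻¹·m⁻²·s³·A²] / [s⁻¹] = kg⁻¹·m⁻²·s⁴·A²
  E. [kg⁻¹·m⁻²·s³·A²] · [s] = kg⁻¹·m⁻²·s⁴·A²
All reduce to kg⁻¹·m⁻²·s⁴·A² except A., which is kg⁻¹·m⁻²·s³·A².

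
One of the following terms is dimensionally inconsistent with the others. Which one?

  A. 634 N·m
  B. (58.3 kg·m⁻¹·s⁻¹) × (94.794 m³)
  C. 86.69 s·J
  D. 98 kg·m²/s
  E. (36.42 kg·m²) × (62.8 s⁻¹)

Reduce each to base SI dimensions:
  A. N·m = kg·m·s⁻²·m = kg·m²·s⁻²
  B. [kg·m⁻¹·s⁻¹] · [m³] = kg·m²·s⁻¹
  C. J·s = N·m·s = kg·m²·s⁻¹
  D. kg·m²·s⁻¹
  E. [kg·m²] · [s⁻¹] = kg·m²·s⁻¹
All reduce to kg·m²·s⁻¹ except A., which is kg·m²·s⁻².

A.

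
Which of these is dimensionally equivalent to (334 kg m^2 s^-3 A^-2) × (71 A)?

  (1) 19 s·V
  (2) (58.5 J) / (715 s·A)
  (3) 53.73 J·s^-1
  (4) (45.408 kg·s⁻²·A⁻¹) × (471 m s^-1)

Reference: [kg·m²·s⁻³·A⁻²] · [A] = kg·m²·s⁻³·A⁻¹.
Each option:
  (1) V·s = J·C⁻¹·s = kg·m²·s⁻²·A⁻¹
  (2) [kg·m²·s⁻²] / [s·A] = kg·m²·s⁻³·A⁻¹  ← same
  (3) J·s⁻¹ = N·m·s⁻¹ = kg·m²·s⁻³
  (4) [kg·s⁻²·A⁻¹] · [m·s⁻¹] = kg·m·s⁻³·A⁻¹
Only (2) matches kg·m²·s⁻³·A⁻¹.

(2)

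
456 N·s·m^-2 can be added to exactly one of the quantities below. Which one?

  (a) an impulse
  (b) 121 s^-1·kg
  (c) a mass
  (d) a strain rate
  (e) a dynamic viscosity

(e)

Reference: N·s·m⁻² = kg·m·s⁻²·s·m⁻² = kg·m⁻¹·s⁻¹.
Each option:
  (a) [impulse] = kg·m·s⁻¹
  (b) kg·s⁻¹
  (c) [mass] = kg
  (d) [strain rate] = s⁻¹
  (e) [dynamic viscosity] = kg·m⁻¹·s⁻¹  ← same
Only (e) matches kg·m⁻¹·s⁻¹.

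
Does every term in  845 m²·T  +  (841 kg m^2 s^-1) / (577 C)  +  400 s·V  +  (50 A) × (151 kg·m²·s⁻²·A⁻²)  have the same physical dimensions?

Yes

Expand each in SI base units:
  845 m²·T:  T·m² = Wb·m⁻²·m² = kg·m²·s⁻²·A⁻¹
  (841 kg m^2 s^-1) / (577 C):  [kg·m²·s⁻¹] / [s·A] = kg·m²·s⁻²·A⁻¹
  400 s·V:  V·s = J·C⁻¹·s = kg·m²·s⁻²·A⁻¹
  (50 A) × (151 kg·m²·s⁻²·A⁻²):  [A] · [kg·m²·s⁻²·A⁻²] = kg·m²·s⁻²·A⁻¹
Every term reduces to kg·m²·s⁻²·A⁻¹.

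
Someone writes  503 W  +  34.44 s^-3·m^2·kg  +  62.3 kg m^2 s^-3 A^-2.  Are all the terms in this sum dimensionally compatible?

In SI base units:
  503 W:  W = J·s⁻¹ = kg·m²·s⁻³
  34.44 s^-3·m^2·kg:  kg·m²·s⁻³
  62.3 kg m^2 s^-3 A^-2:  kg·m²·s⁻³·A⁻²
The terms do not share a single dimension (kg·m²·s⁻³ vs kg·m²·s⁻³·A⁻²).

No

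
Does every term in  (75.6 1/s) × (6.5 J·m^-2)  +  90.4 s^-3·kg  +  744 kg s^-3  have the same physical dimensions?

In SI base units:
  (75.6 1/s) × (6.5 J·m^-2):  [s⁻¹] · [kg·s⁻²] = kg·s⁻³
  90.4 s^-3·kg:  kg·s⁻³
  744 kg s^-3:  kg·s⁻³
Every term reduces to kg·s⁻³.

Yes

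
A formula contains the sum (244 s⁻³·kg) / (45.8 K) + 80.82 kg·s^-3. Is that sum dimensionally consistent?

No

In SI base units:
  (244 s⁻³·kg) / (45.8 K):  [kg·s⁻³] / [K] = kg·s⁻³·K⁻¹
  80.82 kg·s^-3:  kg·s⁻³
kg·s⁻³·K⁻¹ ≠ kg·s⁻³, so they cannot be added.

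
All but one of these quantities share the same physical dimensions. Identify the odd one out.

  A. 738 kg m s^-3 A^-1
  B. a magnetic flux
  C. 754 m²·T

A.

Reduce each to base SI dimensions:
  A. kg·m·s⁻³·A⁻¹
  B. [magnetic flux] = kg·m²·s⁻²·A⁻¹
  C. T·m² = Wb·m⁻²·m² = kg·m²·s⁻²·A⁻¹
All reduce to kg·m²·s⁻²·A⁻¹ except A., which is kg·m·s⁻³·A⁻¹.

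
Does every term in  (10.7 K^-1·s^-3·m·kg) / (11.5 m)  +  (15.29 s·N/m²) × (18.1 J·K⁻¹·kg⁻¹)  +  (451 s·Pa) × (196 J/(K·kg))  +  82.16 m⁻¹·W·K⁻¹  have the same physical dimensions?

Work out the base dimensions of each:
  (10.7 K^-1·s^-3·m·kg) / (11.5 m):  [kg·m·s⁻³·K⁻¹] / [m] = kg·s⁻³·K⁻¹
  (15.29 s·N/m²) × (18.1 J·K⁻¹·kg⁻¹):  [kg·m⁻¹·s⁻¹] · [m²·s⁻²·K⁻¹] = kg·m·s⁻³·K⁻¹
  (451 s·Pa) × (196 J/(K·kg)):  [kg·m⁻¹·s⁻¹] · [m²·s⁻²·K⁻¹] = kg·m·s⁻³·K⁻¹
  82.16 m⁻¹·W·K⁻¹:  W·m⁻¹·K⁻¹ = J·s⁻¹·m⁻¹·K⁻¹ = kg·m·s⁻³·K⁻¹
The terms do not share a single dimension (kg·m·s⁻³·K⁻¹ vs kg·s⁻³·K⁻¹).

No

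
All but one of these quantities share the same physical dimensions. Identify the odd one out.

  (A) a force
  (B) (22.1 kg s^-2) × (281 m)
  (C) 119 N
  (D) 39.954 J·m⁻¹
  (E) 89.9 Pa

(E)

Dimensions:
  (A) [force] = kg·m·s⁻²
  (B) [kg·s⁻²] · [m] = kg·m·s⁻²
  (C) N = kg·m·s⁻²
  (D) J·m⁻¹ = N·m·m⁻¹ = kg·m·s⁻²
  (E) Pa = N·m⁻² = kg·m⁻¹·s⁻²
All reduce to kg·m·s⁻² except (E), which is kg·m⁻¹·s⁻².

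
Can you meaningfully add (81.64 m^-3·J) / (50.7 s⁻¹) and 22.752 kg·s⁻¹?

No

In SI base units:
  (81.64 m^-3·J) / (50.7 s⁻¹):  [kg·m⁻¹·s⁻²] / [s⁻¹] = kg·m⁻¹·s⁻¹
  22.752 kg·s⁻¹:  kg·s⁻¹
kg·m⁻¹·s⁻¹ ≠ kg·s⁻¹, so they cannot be added.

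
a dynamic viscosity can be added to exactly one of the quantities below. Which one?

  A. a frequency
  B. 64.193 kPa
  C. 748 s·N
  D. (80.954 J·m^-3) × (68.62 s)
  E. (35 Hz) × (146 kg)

Reference: [dynamic viscosity] = kg·m⁻¹·s⁻¹.
Each option:
  A. [frequency] = s⁻¹
  B. Pa = N·m⁻² = kg·m⁻¹·s⁻²
  C. N·s = kg·m·s⁻²·s = kg·m·s⁻¹
  D. [kg·m⁻¹·s⁻²] · [s] = kg·m⁻¹·s⁻¹  ← same
  E. [s⁻¹] · [kg] = kg·s⁻¹
Only D. matches kg·m⁻¹·s⁻¹.

D.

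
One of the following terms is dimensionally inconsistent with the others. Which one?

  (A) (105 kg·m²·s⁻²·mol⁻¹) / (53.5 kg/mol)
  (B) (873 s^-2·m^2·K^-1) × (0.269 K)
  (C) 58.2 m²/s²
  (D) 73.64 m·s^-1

(D)

Expand each in SI base units:
  (A) [kg·m²·s⁻²·mol⁻¹] / [kg·mol⁻¹] = m²·s⁻²
  (B) [m²·s⁻²·K⁻¹] · [K] = m²·s⁻²
  (C) m²·s⁻²
  (D) m·s⁻¹
All reduce to m²·s⁻² except (D), which is m·s⁻¹.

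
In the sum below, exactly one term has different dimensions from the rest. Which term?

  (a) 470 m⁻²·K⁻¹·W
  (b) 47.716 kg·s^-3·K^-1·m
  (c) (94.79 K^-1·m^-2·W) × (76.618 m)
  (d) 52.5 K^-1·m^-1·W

Work out the base dimensions of each:
  (a) W·m⁻²·K⁻¹ = J·s⁻¹·m⁻²·K⁻¹ = kg·s⁻³·K⁻¹
  (b) kg·m·s⁻³·K⁻¹
  (c) [kg·s⁻³·K⁻¹] · [m] = kg·m·s⁻³·K⁻¹
  (d) W·m⁻¹·K⁻¹ = J·s⁻¹·m⁻¹·K⁻¹ = kg·m·s⁻³·K⁻¹
All reduce to kg·m·s⁻³·K⁻¹ except (a), which is kg·s⁻³·K⁻¹.

(a)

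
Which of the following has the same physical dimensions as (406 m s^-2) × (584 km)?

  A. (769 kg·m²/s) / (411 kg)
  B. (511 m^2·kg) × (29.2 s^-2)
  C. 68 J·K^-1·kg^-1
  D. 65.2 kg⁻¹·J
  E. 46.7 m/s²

Reference: [m·s⁻²] · [m] = m²·s⁻².
Each option:
  A. [kg·m²·s⁻¹] / [kg] = m²·s⁻¹
  B. [kg·m²] · [s⁻²] = kg·m²·s⁻²
  C. J·kg⁻¹·K⁻¹ = N·m·kg⁻¹·K⁻¹ = m²·s⁻²·K⁻¹
  D. J·kg⁻¹ = N·m·kg⁻¹ = m²·s⁻²  ← same
  E. m·s⁻²
Only D. matches m²·s⁻².

D.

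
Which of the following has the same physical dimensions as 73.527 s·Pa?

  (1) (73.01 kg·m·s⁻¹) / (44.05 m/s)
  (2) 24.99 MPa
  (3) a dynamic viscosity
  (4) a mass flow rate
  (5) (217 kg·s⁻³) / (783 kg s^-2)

(3)

Reference: Pa·s = N·m⁻²·s = kg·m⁻¹·s⁻¹.
Each option:
  (1) [kg·m·s⁻¹] / [m·s⁻¹] = kg
  (2) Pa = N·m⁻² = kg·m⁻¹·s⁻²
  (3) [dynamic viscosity] = kg·m⁻¹·s⁻¹  ← same
  (4) [mass flow rate] = kg·s⁻¹
  (5) [kg·s⁻³] / [kg·s⁻²] = s⁻¹
Only (3) matches kg·m⁻¹·s⁻¹.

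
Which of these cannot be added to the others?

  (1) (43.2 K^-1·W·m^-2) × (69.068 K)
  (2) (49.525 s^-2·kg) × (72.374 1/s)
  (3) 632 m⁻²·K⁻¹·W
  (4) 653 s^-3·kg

(3)

Expand each in SI base units:
  (1) [kg·s⁻³·K⁻¹] · [K] = kg·s⁻³
  (2) [kg·s⁻²] · [s⁻¹] = kg·s⁻³
  (3) W·m⁻²·K⁻¹ = J·s⁻¹·m⁻²·K⁻¹ = kg·s⁻³·K⁻¹
  (4) kg·s⁻³
All reduce to kg·s⁻³ except (3), which is kg·s⁻³·K⁻¹.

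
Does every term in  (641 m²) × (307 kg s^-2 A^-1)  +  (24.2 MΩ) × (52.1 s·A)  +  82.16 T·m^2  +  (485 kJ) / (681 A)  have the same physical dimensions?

Dimensions:
  (641 m²) × (307 kg s^-2 A^-1):  [m²] · [kg·s⁻²·A⁻¹] = kg·m²·s⁻²·A⁻¹
  (24.2 MΩ) × (52.1 s·A):  [kg·m²·s⁻³·A⁻²] · [s·A] = kg·m²·s⁻²·A⁻¹
  82.16 T·m^2:  T·m² = Wb·m⁻²·m² = kg·m²·s⁻²·A⁻¹
  (485 kJ) / (681 A):  [kg·m²·s⁻²] / [A] = kg·m²·s⁻²·A⁻¹
Every term reduces to kg·m²·s⁻²·A⁻¹.

Yes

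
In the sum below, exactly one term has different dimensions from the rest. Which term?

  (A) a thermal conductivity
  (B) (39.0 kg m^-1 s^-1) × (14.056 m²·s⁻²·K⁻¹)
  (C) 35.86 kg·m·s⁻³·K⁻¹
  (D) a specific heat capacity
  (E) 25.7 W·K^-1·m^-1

(D)

Reduce each to base SI dimensions:
  (A) [thermal conductivity] = kg·m·s⁻³·K⁻¹
  (B) [kg·m⁻¹·s⁻¹] · [m²·s⁻²·K⁻¹] = kg·m·s⁻³·K⁻¹
  (C) kg·m·s⁻³·K⁻¹
  (D) [specific heat capacity] = m²·s⁻²·K⁻¹
  (E) W·m⁻¹·K⁻¹ = J·s⁻¹·m⁻¹·K⁻¹ = kg·m·s⁻³·K⁻¹
All reduce to kg·m·s⁻³·K⁻¹ except (D), which is m²·s⁻²·K⁻¹.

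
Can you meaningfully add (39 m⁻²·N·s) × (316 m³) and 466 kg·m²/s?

Dimensions:
  (39 m⁻²·N·s) × (316 m³):  [kg·m⁻¹·s⁻¹] · [m³] = kg·m²·s⁻¹
  466 kg·m²/s:  kg·m²·s⁻¹
Both are kg·m²·s⁻¹, so they have the same dimensions and can be added.

Yes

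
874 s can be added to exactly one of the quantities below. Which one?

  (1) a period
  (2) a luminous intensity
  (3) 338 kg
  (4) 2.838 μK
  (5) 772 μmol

(1)

Reference: s.
Each option:
  (1) [period] = s  ← same
  (2) [luminous intensity] = cd
  (3) kg
  (4) K
  (5) mol
Only (1) matches s.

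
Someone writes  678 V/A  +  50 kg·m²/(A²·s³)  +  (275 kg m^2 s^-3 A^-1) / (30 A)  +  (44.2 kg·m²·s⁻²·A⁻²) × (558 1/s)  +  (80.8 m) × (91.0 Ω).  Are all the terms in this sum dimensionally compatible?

In SI base units:
  678 V/A:  V·A⁻¹ = J·C⁻¹·A⁻¹ = kg·m²·s⁻³·A⁻²
  50 kg·m²/(A²·s³):  kg·m²·s⁻³·A⁻²
  (275 kg m^2 s^-3 A^-1) / (30 A):  [kg·m²·s⁻³·A⁻¹] / [A] = kg·m²·s⁻³·A⁻²
  (44.2 kg·m²·s⁻²·A⁻²) × (558 1/s):  [kg·m²·s⁻²·A⁻²] · [s⁻¹] = kg·m²·s⁻³·A⁻²
  (80.8 m) × (91.0 Ω):  [m] · [kg·m²·s⁻³·A⁻²] = kg·m³·s⁻³·A⁻²
The terms do not share a single dimension (kg·m²·s⁻³·A⁻² vs kg·m³·s⁻³·A⁻²).

No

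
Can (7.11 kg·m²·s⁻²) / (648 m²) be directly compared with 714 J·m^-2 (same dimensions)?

Expand each in SI base units:
  (7.11 kg·m²·s⁻²) / (648 m²):  [kg·m²·s⁻²] / [m²] = kg·s⁻²
  714 J·m^-2:  J·m⁻² = N·m·m⁻² = kg·s⁻²
Both are kg·s⁻², so they have the same dimensions and can be added.

Yes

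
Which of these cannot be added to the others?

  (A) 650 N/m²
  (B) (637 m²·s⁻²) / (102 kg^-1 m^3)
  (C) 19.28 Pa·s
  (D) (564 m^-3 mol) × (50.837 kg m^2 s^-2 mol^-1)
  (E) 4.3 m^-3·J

Dimensions:
  (A) N·m⁻² = kg·m·s⁻²·m⁻² = kg·m⁻¹·s⁻²
  (B) [m²·s⁻²] / [kg⁻¹·m³] = kg·m⁻¹·s⁻²
  (C) Pa·s = N·m⁻²·s = kg·m⁻¹·s⁻¹
  (D) [m⁻³·mol] · [kg·m²·s⁻²·mol⁻¹] = kg·m⁻¹·s⁻²
  (E) J·m⁻³ = N·m·m⁻³ = kg·m⁻¹·s⁻²
All reduce to kg·m⁻¹·s⁻² except (C), which is kg·m⁻¹·s⁻¹.

(C)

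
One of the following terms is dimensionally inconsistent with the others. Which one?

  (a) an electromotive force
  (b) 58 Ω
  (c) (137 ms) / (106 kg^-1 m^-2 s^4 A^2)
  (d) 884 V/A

Reduce each to base SI dimensions:
  (a) [electromotive force] = kg·m²·s⁻³·A⁻¹
  (b) Ω = V·A⁻¹ = kg·m²·s⁻³·A⁻²
  (c) [s] / [kg⁻¹·m⁻²·s⁴·A²] = kg·m²·s⁻³·A⁻²
  (d) V·A⁻¹ = J·C⁻¹·A⁻¹ = kg·m²·s⁻³·A⁻²
All reduce to kg·m²·s⁻³·A⁻² except (a), which is kg·m²·s⁻³·A⁻¹.

(a)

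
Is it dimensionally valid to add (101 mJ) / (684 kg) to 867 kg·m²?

No

Expand each in SI base units:
  (101 mJ) / (684 kg):  [kg·m²·s⁻²] / [kg] = m²·s⁻²
  867 kg·m²:  kg·m²
m²·s⁻² ≠ kg·m², so they cannot be added.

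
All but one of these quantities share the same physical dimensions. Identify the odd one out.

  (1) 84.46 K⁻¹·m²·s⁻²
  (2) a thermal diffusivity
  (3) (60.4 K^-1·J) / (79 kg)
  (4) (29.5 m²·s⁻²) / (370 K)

Reduce each to base SI dimensions:
  (1) m²·s⁻²·K⁻¹
  (2) [thermal diffusivity] = m²·s⁻¹
  (3) [kg·m²·s⁻²·K⁻¹] / [kg] = m²·s⁻²·K⁻¹
  (4) [m²·s⁻²] / [K] = m²·s⁻²·K⁻¹
All reduce to m²·s⁻²·K⁻¹ except (2), which is m²·s⁻¹.

(2)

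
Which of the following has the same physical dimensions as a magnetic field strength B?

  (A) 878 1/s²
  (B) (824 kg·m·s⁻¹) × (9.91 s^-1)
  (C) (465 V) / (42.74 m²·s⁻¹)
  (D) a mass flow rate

(C)

Reference: [magnetic field strength B] = kg·s⁻²·A⁻¹.
Each option:
  (A) s⁻²
  (B) [kg·m·s⁻¹] · [s⁻¹] = kg·m·s⁻²
  (C) [kg·m²·s⁻³·A⁻¹] / [m²·s⁻¹] = kg·s⁻²·A⁻¹  ← same
  (D) [mass flow rate] = kg·s⁻¹
Only (C) matches kg·s⁻²·A⁻¹.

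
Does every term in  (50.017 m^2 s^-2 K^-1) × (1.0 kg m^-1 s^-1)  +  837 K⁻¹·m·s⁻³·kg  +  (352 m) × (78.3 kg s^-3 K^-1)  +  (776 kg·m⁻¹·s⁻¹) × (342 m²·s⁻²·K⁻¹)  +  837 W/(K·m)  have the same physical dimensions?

Yes

In SI base units:
  (50.017 m^2 s^-2 K^-1) × (1.0 kg m^-1 s^-1):  [m²·s⁻²·K⁻¹] · [kg·m⁻¹·s⁻¹] = kg·m·s⁻³·K⁻¹
  837 K⁻¹·m·s⁻³·kg:  kg·m·s⁻³·K⁻¹
  (352 m) × (78.3 kg s^-3 K^-1):  [m] · [kg·s⁻³·K⁻¹] = kg·m·s⁻³·K⁻¹
  (776 kg·m⁻¹·s⁻¹) × (342 m²·s⁻²·K⁻¹):  [kg·m⁻¹·s⁻¹] · [m²·s⁻²·K⁻¹] = kg·m·s⁻³·K⁻¹
  837 W/(K·m):  W·m⁻¹·K⁻¹ = J·s⁻¹·m⁻¹·K⁻¹ = kg·m·s⁻³·K⁻¹
Every term reduces to kg·m·s⁻³·K⁻¹.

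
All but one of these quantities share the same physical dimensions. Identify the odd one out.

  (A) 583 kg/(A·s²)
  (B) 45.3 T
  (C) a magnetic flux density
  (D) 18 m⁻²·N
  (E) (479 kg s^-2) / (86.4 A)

(D)

Dimensions:
  (A) kg·s⁻²·A⁻¹
  (B) T = Wb·m⁻² = kg·s⁻²·A⁻¹
  (C) [magnetic flux density] = kg·s⁻²·A⁻¹
  (D) N·m⁻² = kg·m·s⁻²·m⁻² = kg·m⁻¹·s⁻²
  (E) [kg·s⁻²] / [A] = kg·s⁻²·A⁻¹
All reduce to kg·s⁻²·A⁻¹ except (D), which is kg·m⁻¹·s⁻².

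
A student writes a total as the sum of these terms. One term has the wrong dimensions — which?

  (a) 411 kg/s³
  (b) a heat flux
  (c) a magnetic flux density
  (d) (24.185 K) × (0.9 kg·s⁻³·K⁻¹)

Work out the base dimensions of each:
  (a) kg·s⁻³
  (b) [heat flux] = kg·s⁻³
  (c) [magnetic flux density] = kg·s⁻²·A⁻¹
  (d) [K] · [kg·s⁻³·K⁻¹] = kg·s⁻³
All reduce to kg·s⁻³ except (c), which is kg·s⁻²·A⁻¹.

(c)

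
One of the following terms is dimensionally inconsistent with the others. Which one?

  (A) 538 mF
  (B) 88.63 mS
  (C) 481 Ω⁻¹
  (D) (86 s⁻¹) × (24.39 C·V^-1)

(A)

Reduce each to base SI dimensions:
  (A) F = C·V⁻¹ = kg⁻¹·m⁻²·s⁴·A²
  (B) S = Ω⁻¹ = kg⁻¹·m⁻²·s³·A²
  (C) Ω⁻¹ = (V·A⁻¹)⁻¹ = kg⁻¹·m⁻²·s³·A²
  (D) [s⁻¹] · [kg⁻¹·m⁻²·s⁴·A²] = kg⁻¹·m⁻²·s³·A²
All reduce to kg⁻¹·m⁻²·s³·A² except (A), which is kg⁻¹·m⁻²·s⁴·A².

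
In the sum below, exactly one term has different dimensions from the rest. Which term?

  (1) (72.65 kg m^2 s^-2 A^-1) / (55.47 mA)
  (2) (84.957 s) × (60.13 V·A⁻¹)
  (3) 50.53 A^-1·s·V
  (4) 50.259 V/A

Expand each in SI base units:
  (1) [kg·m²·s⁻²·A⁻¹] / [A] = kg·m²·s⁻²·A⁻²
  (2) [s] · [kg·m²·s⁻³·A⁻²] = kg·m²·s⁻²·A⁻²
  (3) V·s·A⁻¹ = J·C⁻¹·s·A⁻¹ = kg·m²·s⁻²·A⁻²
  (4) V·A⁻¹ = J·C⁻¹·A⁻¹ = kg·m²·s⁻³·A⁻²
All reduce to kg·m²·s⁻²·A⁻² except (4), which is kg·m²·s⁻³·A⁻².

(4)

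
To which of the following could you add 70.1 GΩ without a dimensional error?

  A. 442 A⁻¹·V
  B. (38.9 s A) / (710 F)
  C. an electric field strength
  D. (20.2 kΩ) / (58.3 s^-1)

Reference: Ω = V·A⁻¹ = kg·m²·s⁻³·A⁻².
Each option:
  A. V·A⁻¹ = J·C⁻¹·A⁻¹ = kg·m²·s⁻³·A⁻²  ← same
  B. [s·A] / [kg⁻¹·m⁻²·s⁴·A²] = kg·m²·s⁻³·A⁻¹
  C. [electric field strength] = kg·m·s⁻³·A⁻¹
  D. [kg·m²·s⁻³·A⁻²] / [s⁻¹] = kg·m²·s⁻²·A⁻²
Only A. matches kg·m²·s⁻³·A⁻².

A.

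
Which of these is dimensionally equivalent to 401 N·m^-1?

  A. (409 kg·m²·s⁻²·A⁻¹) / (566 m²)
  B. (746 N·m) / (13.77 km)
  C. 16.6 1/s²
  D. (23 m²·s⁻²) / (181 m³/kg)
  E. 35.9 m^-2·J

E.

Reference: N·m⁻¹ = kg·m·s⁻²·m⁻¹ = kg·s⁻².
Each option:
  A. [kg·m²·s⁻²·A⁻¹] / [m²] = kg·s⁻²·A⁻¹
  B. [kg·m²·s⁻²] / [m] = kg·m·s⁻²
  C. s⁻²
  D. [m²·s⁻²] / [kg⁻¹·m³] = kg·m⁻¹·s⁻²
  E. J·m⁻² = N·m·m⁻² = kg·s⁻²  ← same
Only E. matches kg·s⁻².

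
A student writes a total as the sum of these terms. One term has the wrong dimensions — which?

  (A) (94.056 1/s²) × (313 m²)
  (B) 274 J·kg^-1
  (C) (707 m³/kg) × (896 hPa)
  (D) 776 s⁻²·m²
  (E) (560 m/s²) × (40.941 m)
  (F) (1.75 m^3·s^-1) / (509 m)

Expand each in SI base units:
  (A) [s⁻²] · [m²] = m²·s⁻²
  (B) J·kg⁻¹ = N·m·kg⁻¹ = m²·s⁻²
  (C) [kg⁻¹·m³] · [kg·m⁻¹·s⁻²] = m²·s⁻²
  (D) m²·s⁻²
  (E) [m·s⁻²] · [m] = m²·s⁻²
  (F) [m³·s⁻¹] / [m] = m²·s⁻¹
All reduce to m²·s⁻² except (F), which is m²·s⁻¹.

(F)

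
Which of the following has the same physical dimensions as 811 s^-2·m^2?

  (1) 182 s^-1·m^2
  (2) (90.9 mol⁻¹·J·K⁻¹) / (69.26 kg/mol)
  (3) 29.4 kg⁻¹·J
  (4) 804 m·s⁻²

(3)

Reference: m²·s⁻².
Each option:
  (1) m²·s⁻¹
  (2) [kg·m²·s⁻²·K⁻¹·mol⁻¹] / [kg·mol⁻¹] = m²·s⁻²·K⁻¹
  (3) J·kg⁻¹ = N·m·kg⁻¹ = m²·s⁻²  ← same
  (4) m·s⁻²
Only (3) matches m²·s⁻².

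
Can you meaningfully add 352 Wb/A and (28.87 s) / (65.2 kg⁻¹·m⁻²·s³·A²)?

Expand each in SI base units:
  352 Wb/A:  Wb·A⁻¹ = V·s·A⁻¹ = kg·m²·s⁻²·A⁻²
  (28.87 s) / (65.2 kg⁻¹·m⁻²·s³·A²):  [s] / [kg⁻¹·m⁻²·s³·A²] = kg·m²·s⁻²·A⁻²
Both are kg·m²·s⁻²·A⁻², so they have the same dimensions and can be added.

Yes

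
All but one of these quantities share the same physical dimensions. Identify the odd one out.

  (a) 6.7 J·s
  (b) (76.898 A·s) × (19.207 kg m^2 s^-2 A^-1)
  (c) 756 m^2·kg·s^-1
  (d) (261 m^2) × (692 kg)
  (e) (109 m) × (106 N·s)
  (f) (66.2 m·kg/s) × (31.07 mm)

Work out the base dimensions of each:
  (a) J·s = N·m·s = kg·m²·s⁻¹
  (b) [s·A] · [kg·m²·s⁻²·A⁻¹] = kg·m²·s⁻¹
  (c) kg·m²·s⁻¹
  (d) [m²] · [kg] = kg·m²
  (e) [m] · [kg·m·s⁻¹] = kg·m²·s⁻¹
  (f) [kg·m·s⁻¹] · [m] = kg·m²·s⁻¹
All reduce to kg·m²·s⁻¹ except (d), which is kg·m².

(d)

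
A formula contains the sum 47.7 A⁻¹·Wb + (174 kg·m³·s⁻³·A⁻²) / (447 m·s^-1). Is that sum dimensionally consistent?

Yes

Reduce each to base SI dimensions:
  47.7 A⁻¹·Wb:  Wb·A⁻¹ = V·s·A⁻¹ = kg·m²·s⁻²·A⁻²
  (174 kg·m³·s⁻³·A⁻²) / (447 m·s^-1):  [kg·m³·s⁻³·A⁻²] / [m·s⁻¹] = kg·m²·s⁻²·A⁻²
Both are kg·m²·s⁻²·A⁻², so they have the same dimensions and can be added.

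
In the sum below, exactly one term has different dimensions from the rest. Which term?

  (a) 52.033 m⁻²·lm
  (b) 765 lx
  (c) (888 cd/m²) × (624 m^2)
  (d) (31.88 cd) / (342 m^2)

(c)

Work out the base dimensions of each:
  (a) lm·m⁻² = cd·m⁻² = m⁻²·cd
  (b) lx = lm·m⁻² = m⁻²·cd
  (c) [m⁻²·cd] · [m²] = cd
  (d) [cd] / [m²] = m⁻²·cd
All reduce to m⁻²·cd except (c), which is cd.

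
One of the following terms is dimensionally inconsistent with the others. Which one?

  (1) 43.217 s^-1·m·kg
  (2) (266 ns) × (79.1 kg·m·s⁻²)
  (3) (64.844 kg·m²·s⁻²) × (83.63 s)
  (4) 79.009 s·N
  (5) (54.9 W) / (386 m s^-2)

(3)

Work out the base dimensions of each:
  (1) kg·m·s⁻¹
  (2) [s] · [kg·m·s⁻²] = kg·m·s⁻¹
  (3) [kg·m²·s⁻²] · [s] = kg·m²·s⁻¹
  (4) N·s = kg·m·s⁻²·s = kg·m·s⁻¹
  (5) [kg·m²·s⁻³] / [m·s⁻²] = kg·m·s⁻¹
All reduce to kg·m·s⁻¹ except (3), which is kg·m²·s⁻¹.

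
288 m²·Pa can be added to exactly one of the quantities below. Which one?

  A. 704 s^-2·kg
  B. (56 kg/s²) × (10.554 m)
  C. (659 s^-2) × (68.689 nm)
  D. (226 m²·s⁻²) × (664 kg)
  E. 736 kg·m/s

B.

Reference: Pa·m² = N·m⁻²·m² = kg·m·s⁻².
Each option:
  A. kg·s⁻²
  B. [kg·s⁻²] · [m] = kg·m·s⁻²  ← same
  C. [s⁻²] · [m] = m·s⁻²
  D. [m²·s⁻²] · [kg] = kg·m²·s⁻²
  E. kg·m·s⁻¹
Only B. matches kg·m·s⁻².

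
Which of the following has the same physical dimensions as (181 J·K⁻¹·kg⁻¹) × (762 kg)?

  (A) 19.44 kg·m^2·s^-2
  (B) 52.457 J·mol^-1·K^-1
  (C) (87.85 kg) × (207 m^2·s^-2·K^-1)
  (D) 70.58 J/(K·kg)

Reference: [m²·s⁻²·K⁻¹] · [kg] = kg·m²·s⁻²·K⁻¹.
Each option:
  (A) kg·m²·s⁻²
  (B) J·mol⁻¹·K⁻¹ = N·m·mol⁻¹·K⁻¹ = kg·m²·s⁻²·K⁻¹·mol⁻¹
  (C) [kg] · [m²·s⁻²·K⁻¹] = kg·m²·s⁻²·K⁻¹  ← same
  (D) J·kg⁻¹·K⁻¹ = N·m·kg⁻¹·K⁻¹ = m²·s⁻²·K⁻¹
Only (C) matches kg·m²·s⁻²·K⁻¹.

(C)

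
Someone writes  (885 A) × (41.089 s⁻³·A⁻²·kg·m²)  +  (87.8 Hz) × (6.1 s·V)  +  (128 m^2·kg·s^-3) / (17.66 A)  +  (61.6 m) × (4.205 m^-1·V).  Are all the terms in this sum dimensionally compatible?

Yes

Expand each in SI base units:
  (885 A) × (41.089 s⁻³·A⁻²·kg·m²):  [A] · [kg·m²·s⁻³·A⁻²] = kg·m²·s⁻³·A⁻¹
  (87.8 Hz) × (6.1 s·V):  [s⁻¹] · [kg·m²·s⁻²·A⁻¹] = kg·m²·s⁻³·A⁻¹
  (128 m^2·kg·s^-3) / (17.66 A):  [kg·m²·s⁻³] / [A] = kg·m²·s⁻³·A⁻¹
  (61.6 m) × (4.205 m^-1·V):  [m] · [kg·m·s⁻³·A⁻¹] = kg·m²·s⁻³·A⁻¹
Every term reduces to kg·m²·s⁻³·A⁻¹.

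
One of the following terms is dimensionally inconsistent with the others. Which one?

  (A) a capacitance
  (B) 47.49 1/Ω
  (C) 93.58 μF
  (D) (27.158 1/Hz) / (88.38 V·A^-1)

Dimensions:
  (A) [capacitance] = kg⁻¹·m⁻²·s⁴·A²
  (B) Ω⁻¹ = (V·A⁻¹)⁻¹ = kg⁻¹·m⁻²·s³·A²
  (C) F = C·V⁻¹ = kg⁻¹·m⁻²·s⁴·A²
  (D) [s] / [kg·m²·s⁻³·A⁻²] = kg⁻¹·m⁻²·s⁴·A²
All reduce to kg⁻¹·m⁻²·s⁴·A² except (B), which is kg⁻¹·m⁻²·s³·A².

(B)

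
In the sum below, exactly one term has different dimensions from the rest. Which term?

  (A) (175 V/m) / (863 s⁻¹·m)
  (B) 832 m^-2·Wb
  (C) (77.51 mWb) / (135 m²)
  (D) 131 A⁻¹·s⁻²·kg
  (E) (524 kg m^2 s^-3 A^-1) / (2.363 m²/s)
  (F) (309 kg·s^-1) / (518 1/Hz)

(F)

Work out the base dimensions of each:
  (A) [kg·m·s⁻³·A⁻¹] / [m·s⁻¹] = kg·s⁻²·A⁻¹
  (B) Wb·m⁻² = V·s·m⁻² = kg·s⁻²·A⁻¹
  (C) [kg·m²·s⁻²·A⁻¹] / [m²] = kg·s⁻²·A⁻¹
  (D) kg·s⁻²·A⁻¹
  (E) [kg·m²·s⁻³·A⁻¹] / [m²·s⁻¹] = kg·s⁻²·A⁻¹
  (F) [kg·s⁻¹] / [s] = kg·s⁻²
All reduce to kg·s⁻²·A⁻¹ except (F), which is kg·s⁻².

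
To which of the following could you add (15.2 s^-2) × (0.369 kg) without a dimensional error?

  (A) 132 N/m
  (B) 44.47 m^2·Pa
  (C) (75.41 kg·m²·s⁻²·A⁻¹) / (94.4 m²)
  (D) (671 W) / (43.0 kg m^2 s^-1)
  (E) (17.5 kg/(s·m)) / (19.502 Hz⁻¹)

(A)

Reference: [s⁻²] · [kg] = kg·s⁻².
Each option:
  (A) N·m⁻¹ = kg·m·s⁻²·m⁻¹ = kg·s⁻²  ← same
  (B) Pa·m² = N·m⁻²·m² = kg·m·s⁻²
  (C) [kg·m²·s⁻²·A⁻¹] / [m²] = kg·s⁻²·A⁻¹
  (D) [kg·m²·s⁻³] / [kg·m²·s⁻¹] = s⁻²
  (E) [kg·m⁻¹·s⁻¹] / [s] = kg·m⁻¹·s⁻²
Only (A) matches kg·s⁻².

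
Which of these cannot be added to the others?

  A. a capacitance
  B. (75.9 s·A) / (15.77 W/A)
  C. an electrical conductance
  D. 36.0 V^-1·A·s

In SI base units:
  A. [capacitance] = kg⁻¹·m⁻²·s⁴·A²
  B. [s·A] / [kg·m²·s⁻³·A⁻¹] = kg⁻¹·m⁻²·s⁴·A²
  C. [electrical conductance] = kg⁻¹·m⁻²·s³·A²
  D. A·s·V⁻¹ = A·s·(J·C⁻¹)⁻¹ = kg⁻¹·m⁻²·s⁴·A²
All reduce to kg⁻¹·m⁻²·s⁴·A² except C., which is kg⁻¹·m⁻²·s³·A².

C.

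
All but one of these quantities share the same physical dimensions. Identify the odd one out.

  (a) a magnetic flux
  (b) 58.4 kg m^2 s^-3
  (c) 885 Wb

In SI base units:
  (a) [magnetic flux] = kg·m²·s⁻²·A⁻¹
  (b) kg·m²·s⁻³
  (c) Wb = V·s = kg·m²·s⁻²·A⁻¹
All reduce to kg·m²·s⁻²·A⁻¹ except (b), which is kg·m²·s⁻³.

(b)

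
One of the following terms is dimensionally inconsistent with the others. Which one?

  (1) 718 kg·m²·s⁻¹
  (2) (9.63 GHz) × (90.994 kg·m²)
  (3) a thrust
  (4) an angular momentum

(3)

Dimensions:
  (1) kg·m²·s⁻¹
  (2) [s⁻¹] · [kg·m²] = kg·m²·s⁻¹
  (3) [thrust] = kg·m·s⁻²
  (4) [angular momentum] = kg·m²·s⁻¹
All reduce to kg·m²·s⁻¹ except (3), which is kg·m·s⁻².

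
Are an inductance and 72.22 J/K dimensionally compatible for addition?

No

Dimensions:
  an inductance:  [inductance] = kg·m²·s⁻²·A⁻²
  72.22 J/K:  J·K⁻¹ = N·m·K⁻¹ = kg·m²·s⁻²·K⁻¹
kg·m²·s⁻²·A⁻² ≠ kg·m²·s⁻²·K⁻¹, so they cannot be added.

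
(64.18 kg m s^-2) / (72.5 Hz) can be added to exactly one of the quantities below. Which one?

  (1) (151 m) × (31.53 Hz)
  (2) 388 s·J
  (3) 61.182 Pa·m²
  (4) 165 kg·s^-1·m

Reference: [kg·m·s⁻²] / [s⁻¹] = kg·m·s⁻¹.
Each option:
  (1) [m] · [s⁻¹] = m·s⁻¹
  (2) J·s = N·m·s = kg·m²·s⁻¹
  (3) Pa·m² = N·m⁻²·m² = kg·m·s⁻²
  (4) kg·m·s⁻¹  ← same
Only (4) matches kg·m·s⁻¹.

(4)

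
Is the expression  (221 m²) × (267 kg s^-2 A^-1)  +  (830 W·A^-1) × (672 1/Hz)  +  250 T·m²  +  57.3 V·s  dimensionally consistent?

Expand each in SI base units:
  (221 m²) × (267 kg s^-2 A^-1):  [m²] · [kg·s⁻²·A⁻¹] = kg·m²·s⁻²·A⁻¹
  (830 W·A^-1) × (672 1/Hz):  [kg·m²·s⁻³·A⁻¹] · [s] = kg·m²·s⁻²·A⁻¹
  250 T·m²:  T·m² = Wb·m⁻²·m² = kg·m²·s⁻²·A⁻¹
  57.3 V·s:  V·s = J·C⁻¹·s = kg·m²·s⁻²·A⁻¹
Every term reduces to kg·m²·s⁻²·A⁻¹.

Yes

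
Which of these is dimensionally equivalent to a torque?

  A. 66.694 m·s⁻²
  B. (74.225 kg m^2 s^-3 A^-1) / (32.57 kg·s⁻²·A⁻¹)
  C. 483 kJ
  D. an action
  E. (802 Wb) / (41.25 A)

C.

Reference: [torque] = kg·m²·s⁻².
Each option:
  A. m·s⁻²
  B. [kg·m²·s⁻³·A⁻¹] / [kg·s⁻²·A⁻¹] = m²·s⁻¹
  C. J = N·m = kg·m²·s⁻²  ← same
  D. [action] = kg·m²·s⁻¹
  E. [kg·m²·s⁻²·A⁻¹] / [A] = kg·m²·s⁻²·A⁻²
Only C. matches kg·m²·s⁻².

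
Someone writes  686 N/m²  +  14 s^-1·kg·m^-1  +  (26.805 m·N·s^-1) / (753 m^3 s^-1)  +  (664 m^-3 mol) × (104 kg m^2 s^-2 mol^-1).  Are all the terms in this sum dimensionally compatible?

Reduce each to base SI dimensions:
  686 N/m²:  N·m⁻² = kg·m·s⁻²·m⁻² = kg·m⁻¹·s⁻²
  14 s^-1·kg·m^-1:  kg·m⁻¹·s⁻¹
  (26.805 m·N·s^-1) / (753 m^3 s^-1):  [kg·m²·s⁻³] / [m³·s⁻¹] = kg·m⁻¹·s⁻²
  (664 m^-3 mol) × (104 kg m^2 s^-2 mol^-1):  [m⁻³·mol] · [kg·m²·s⁻²·mol⁻¹] = kg·m⁻¹·s⁻²
The terms do not share a single dimension (kg·m⁻¹·s⁻² vs kg·m⁻¹·s⁻¹).

No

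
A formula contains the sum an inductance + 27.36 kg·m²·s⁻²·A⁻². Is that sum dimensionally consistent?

Work out the base dimensions of each:
  an inductance:  [inductance] = kg·m²·s⁻²·A⁻²
  27.36 kg·m²·s⁻²·A⁻²:  kg·m²·s⁻²·A⁻²
Both are kg·m²·s⁻²·A⁻², so they have the same dimensions and can be added.

Yes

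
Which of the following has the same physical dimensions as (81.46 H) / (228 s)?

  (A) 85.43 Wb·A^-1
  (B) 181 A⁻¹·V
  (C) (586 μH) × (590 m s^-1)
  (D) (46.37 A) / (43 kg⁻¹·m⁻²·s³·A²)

(B)

Reference: [kg·m²·s⁻²·A⁻²] / [s] = kg·m²·s⁻³·A⁻².
Each option:
  (A) Wb·A⁻¹ = V·s·A⁻¹ = kg·m²·s⁻²·A⁻²
  (B) V·A⁻¹ = J·C⁻¹·A⁻¹ = kg·m²·s⁻³·A⁻²  ← same
  (C) [kg·m²·s⁻²·A⁻²] · [m·s⁻¹] = kg·m³·s⁻³·A⁻²
  (D) [A] / [kg⁻¹·m⁻²·s³·A²] = kg·m²·s⁻³·A⁻¹
Only (B) matches kg·m²·s⁻³·A⁻².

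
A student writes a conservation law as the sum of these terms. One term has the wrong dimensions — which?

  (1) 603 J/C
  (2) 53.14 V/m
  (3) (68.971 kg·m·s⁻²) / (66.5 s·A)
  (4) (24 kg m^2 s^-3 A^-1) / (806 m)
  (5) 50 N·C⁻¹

In SI base units:
  (1) J·C⁻¹ = N·m·(s·A)⁻¹ = kg·m²·s⁻³·A⁻¹
  (2) V·m⁻¹ = J·C⁻¹·m⁻¹ = kg·m·s⁻³·A⁻¹
  (3) [kg·m·s⁻²] / [s·A] = kg·m·s⁻³·A⁻¹
  (4) [kg·m²·s⁻³·A⁻¹] / [m] = kg·m·s⁻³·A⁻¹
  (5) N·C⁻¹ = kg·m·s⁻²·(s·A)⁻¹ = kg·m·s⁻³·A⁻¹
All reduce to kg·m·s⁻³·A⁻¹ except (1), which is kg·m²·s⁻³·A⁻¹.

(1)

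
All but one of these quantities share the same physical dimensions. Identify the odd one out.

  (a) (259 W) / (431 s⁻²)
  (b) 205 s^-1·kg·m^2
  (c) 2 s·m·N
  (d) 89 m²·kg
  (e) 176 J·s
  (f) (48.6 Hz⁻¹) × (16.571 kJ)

Expand each in SI base units:
  (a) [kg·m²·s⁻³] / [s⁻²] = kg·m²·s⁻¹
  (b) kg·m²·s⁻¹
  (c) N·m·s = kg·m·s⁻²·m·s = kg·m²·s⁻¹
  (d) kg·m²
  (e) J·s = N·m·s = kg·m²·s⁻¹
  (f) [s] · [kg·m²·s⁻²] = kg·m²·s⁻¹
All reduce to kg·m²·s⁻¹ except (d), which is kg·m².

(d)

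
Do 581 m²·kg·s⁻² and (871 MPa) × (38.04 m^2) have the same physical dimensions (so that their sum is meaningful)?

No

Expand each in SI base units:
  581 m²·kg·s⁻²:  kg·m²·s⁻²
  (871 MPa) × (38.04 m^2):  [kg·m⁻¹·s⁻²] · [m²] = kg·m·s⁻²
kg·m²·s⁻² ≠ kg·m·s⁻², so they cannot be added.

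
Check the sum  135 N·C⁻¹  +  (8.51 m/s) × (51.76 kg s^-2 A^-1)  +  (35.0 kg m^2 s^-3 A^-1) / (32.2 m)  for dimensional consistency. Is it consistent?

In SI base units:
  135 N·C⁻¹:  N·C⁻¹ = kg·m·s⁻²·(s·A)⁻¹ = kg·m·s⁻³·A⁻¹
  (8.51 m/s) × (51.76 kg s^-2 A^-1):  [m·s⁻¹] · [kg·s⁻²·A⁻¹] = kg·m·s⁻³·A⁻¹
  (35.0 kg m^2 s^-3 A^-1) / (32.2 m):  [kg·m²·s⁻³·A⁻¹] / [m] = kg·m·s⁻³·A⁻¹
Every term reduces to kg·m·s⁻³·A⁻¹.

Yes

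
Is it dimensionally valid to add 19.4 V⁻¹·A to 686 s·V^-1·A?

No

Work out the base dimensions of each:
  19.4 V⁻¹·A:  A·V⁻¹ = A·(J·C⁻¹)⁻¹ = kg⁻¹·m⁻²·s³·A²
  686 s·V^-1·A:  A·s·V⁻¹ = A·s·(J·C⁻¹)⁻¹ = kg⁻¹·m⁻²·s⁴·A²
kg⁻¹·m⁻²·s³·A² ≠ kg⁻¹·m⁻²·s⁴·A², so they cannot be added.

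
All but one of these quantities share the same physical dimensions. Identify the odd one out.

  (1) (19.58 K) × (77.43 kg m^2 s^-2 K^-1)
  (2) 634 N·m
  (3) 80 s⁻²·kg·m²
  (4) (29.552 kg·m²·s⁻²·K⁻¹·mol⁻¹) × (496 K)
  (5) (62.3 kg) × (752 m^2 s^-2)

(4)

Work out the base dimensions of each:
  (1) [K] · [kg·m²·s⁻²·K⁻¹] = kg·m²·s⁻²
  (2) N·m = kg·m·s⁻²·m = kg·m²·s⁻²
  (3) kg·m²·s⁻²
  (4) [kg·m²·s⁻²·K⁻¹·mol⁻¹] · [K] = kg·m²·s⁻²·mol⁻¹
  (5) [kg] · [m²·s⁻²] = kg·m²·s⁻²
All reduce to kg·m²·s⁻² except (4), which is kg·m²·s⁻²·mol⁻¹.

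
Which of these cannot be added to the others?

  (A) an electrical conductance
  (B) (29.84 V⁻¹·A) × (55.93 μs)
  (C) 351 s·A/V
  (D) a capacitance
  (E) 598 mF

Reduce each to base SI dimensions:
  (A) [electrical conductance] = kg⁻¹·m⁻²·s³·A²
  (B) [kg⁻¹·m⁻²·s³·A²] · [s] = kg⁻¹·m⁻²·s⁴·A²
  (C) A·s·V⁻¹ = A·s·(J·C⁻¹)⁻¹ = kg⁻¹·m⁻²·s⁴·A²
  (D) [capacitance] = kg⁻¹·m⁻²·s⁴·A²
  (E) F = C·V⁻¹ = kg⁻¹·m⁻²·s⁴·A²
All reduce to kg⁻¹·m⁻²·s⁴·A² except (A), which is kg⁻¹·m⁻²·s³·A².

(A)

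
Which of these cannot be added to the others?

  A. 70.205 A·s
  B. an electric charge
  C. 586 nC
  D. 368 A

D.

Work out the base dimensions of each:
  A. A·s = s·A
  B. [electric charge] = s·A
  C. C = s·A
  D. A
All reduce to s·A except D., which is A.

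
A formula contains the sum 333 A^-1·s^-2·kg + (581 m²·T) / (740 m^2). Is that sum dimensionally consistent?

Yes

Reduce each to base SI dimensions:
  333 A^-1·s^-2·kg:  kg·s⁻²·A⁻¹
  (581 m²·T) / (740 m^2):  [kg·m²·s⁻²·A⁻¹] / [m²] = kg·s⁻²·A⁻¹
Both are kg·s⁻²·A⁻¹, so they have the same dimensions and can be added.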